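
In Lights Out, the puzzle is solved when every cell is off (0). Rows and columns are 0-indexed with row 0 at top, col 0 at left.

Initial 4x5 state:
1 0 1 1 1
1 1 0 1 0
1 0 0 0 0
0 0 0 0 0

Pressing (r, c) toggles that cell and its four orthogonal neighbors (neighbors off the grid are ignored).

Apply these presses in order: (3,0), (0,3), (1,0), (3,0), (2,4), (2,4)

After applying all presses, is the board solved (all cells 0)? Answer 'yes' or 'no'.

Answer: yes

Derivation:
After press 1 at (3,0):
1 0 1 1 1
1 1 0 1 0
0 0 0 0 0
1 1 0 0 0

After press 2 at (0,3):
1 0 0 0 0
1 1 0 0 0
0 0 0 0 0
1 1 0 0 0

After press 3 at (1,0):
0 0 0 0 0
0 0 0 0 0
1 0 0 0 0
1 1 0 0 0

After press 4 at (3,0):
0 0 0 0 0
0 0 0 0 0
0 0 0 0 0
0 0 0 0 0

After press 5 at (2,4):
0 0 0 0 0
0 0 0 0 1
0 0 0 1 1
0 0 0 0 1

After press 6 at (2,4):
0 0 0 0 0
0 0 0 0 0
0 0 0 0 0
0 0 0 0 0

Lights still on: 0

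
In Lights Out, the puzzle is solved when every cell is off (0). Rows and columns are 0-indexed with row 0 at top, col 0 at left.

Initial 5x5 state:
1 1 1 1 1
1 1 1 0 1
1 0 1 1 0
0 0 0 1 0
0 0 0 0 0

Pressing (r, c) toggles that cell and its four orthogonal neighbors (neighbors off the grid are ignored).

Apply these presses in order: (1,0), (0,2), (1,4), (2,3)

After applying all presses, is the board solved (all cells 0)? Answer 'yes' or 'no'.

After press 1 at (1,0):
0 1 1 1 1
0 0 1 0 1
0 0 1 1 0
0 0 0 1 0
0 0 0 0 0

After press 2 at (0,2):
0 0 0 0 1
0 0 0 0 1
0 0 1 1 0
0 0 0 1 0
0 0 0 0 0

After press 3 at (1,4):
0 0 0 0 0
0 0 0 1 0
0 0 1 1 1
0 0 0 1 0
0 0 0 0 0

After press 4 at (2,3):
0 0 0 0 0
0 0 0 0 0
0 0 0 0 0
0 0 0 0 0
0 0 0 0 0

Lights still on: 0

Answer: yes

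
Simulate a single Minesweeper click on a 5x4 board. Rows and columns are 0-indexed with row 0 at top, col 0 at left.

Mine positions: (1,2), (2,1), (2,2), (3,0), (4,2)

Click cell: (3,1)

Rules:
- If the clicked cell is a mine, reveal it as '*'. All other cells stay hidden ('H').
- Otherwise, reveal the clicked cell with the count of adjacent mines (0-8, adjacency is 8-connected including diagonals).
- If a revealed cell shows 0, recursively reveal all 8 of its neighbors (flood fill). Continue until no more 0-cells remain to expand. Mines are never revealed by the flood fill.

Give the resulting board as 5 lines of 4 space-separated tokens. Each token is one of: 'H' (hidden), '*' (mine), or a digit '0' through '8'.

H H H H
H H H H
H H H H
H 4 H H
H H H H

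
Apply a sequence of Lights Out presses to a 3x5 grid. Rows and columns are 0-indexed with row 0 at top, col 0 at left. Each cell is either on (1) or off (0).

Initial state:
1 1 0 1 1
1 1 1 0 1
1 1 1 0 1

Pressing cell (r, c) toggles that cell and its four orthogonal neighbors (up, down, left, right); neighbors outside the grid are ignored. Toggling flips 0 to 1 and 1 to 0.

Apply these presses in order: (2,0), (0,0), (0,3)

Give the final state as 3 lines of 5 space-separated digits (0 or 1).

Answer: 0 0 1 0 0
1 1 1 1 1
0 0 1 0 1

Derivation:
After press 1 at (2,0):
1 1 0 1 1
0 1 1 0 1
0 0 1 0 1

After press 2 at (0,0):
0 0 0 1 1
1 1 1 0 1
0 0 1 0 1

After press 3 at (0,3):
0 0 1 0 0
1 1 1 1 1
0 0 1 0 1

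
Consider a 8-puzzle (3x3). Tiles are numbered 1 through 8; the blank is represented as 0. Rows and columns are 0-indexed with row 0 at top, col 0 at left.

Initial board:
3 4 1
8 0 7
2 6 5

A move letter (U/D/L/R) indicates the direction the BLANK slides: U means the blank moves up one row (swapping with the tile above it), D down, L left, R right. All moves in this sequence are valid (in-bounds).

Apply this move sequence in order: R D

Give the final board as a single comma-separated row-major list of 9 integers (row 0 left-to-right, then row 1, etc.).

Answer: 3, 4, 1, 8, 7, 5, 2, 6, 0

Derivation:
After move 1 (R):
3 4 1
8 7 0
2 6 5

After move 2 (D):
3 4 1
8 7 5
2 6 0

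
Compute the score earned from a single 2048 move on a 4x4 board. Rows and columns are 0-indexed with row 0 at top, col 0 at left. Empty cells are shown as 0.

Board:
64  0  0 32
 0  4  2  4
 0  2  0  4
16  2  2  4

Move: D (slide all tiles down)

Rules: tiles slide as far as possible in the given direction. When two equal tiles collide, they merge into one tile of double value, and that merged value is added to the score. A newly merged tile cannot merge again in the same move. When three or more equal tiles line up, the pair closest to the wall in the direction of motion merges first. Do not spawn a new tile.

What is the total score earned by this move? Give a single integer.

Answer: 16

Derivation:
Slide down:
col 0: [64, 0, 0, 16] -> [0, 0, 64, 16]  score +0 (running 0)
col 1: [0, 4, 2, 2] -> [0, 0, 4, 4]  score +4 (running 4)
col 2: [0, 2, 0, 2] -> [0, 0, 0, 4]  score +4 (running 8)
col 3: [32, 4, 4, 4] -> [0, 32, 4, 8]  score +8 (running 16)
Board after move:
 0  0  0  0
 0  0  0 32
64  4  0  4
16  4  4  8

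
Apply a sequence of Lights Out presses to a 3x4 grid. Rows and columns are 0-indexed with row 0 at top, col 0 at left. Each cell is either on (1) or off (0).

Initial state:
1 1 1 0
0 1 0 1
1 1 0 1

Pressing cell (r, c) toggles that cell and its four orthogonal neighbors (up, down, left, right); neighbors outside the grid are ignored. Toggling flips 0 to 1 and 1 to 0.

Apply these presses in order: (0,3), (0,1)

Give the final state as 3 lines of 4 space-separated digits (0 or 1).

After press 1 at (0,3):
1 1 0 1
0 1 0 0
1 1 0 1

After press 2 at (0,1):
0 0 1 1
0 0 0 0
1 1 0 1

Answer: 0 0 1 1
0 0 0 0
1 1 0 1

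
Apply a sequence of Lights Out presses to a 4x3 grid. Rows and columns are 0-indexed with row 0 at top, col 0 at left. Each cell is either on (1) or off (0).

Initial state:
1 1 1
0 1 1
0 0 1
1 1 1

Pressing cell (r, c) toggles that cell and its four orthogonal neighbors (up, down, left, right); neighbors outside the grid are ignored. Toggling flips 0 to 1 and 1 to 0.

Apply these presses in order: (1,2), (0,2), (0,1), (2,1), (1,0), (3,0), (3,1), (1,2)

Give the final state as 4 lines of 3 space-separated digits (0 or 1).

Answer: 1 1 1
1 0 0
1 0 0
1 0 0

Derivation:
After press 1 at (1,2):
1 1 0
0 0 0
0 0 0
1 1 1

After press 2 at (0,2):
1 0 1
0 0 1
0 0 0
1 1 1

After press 3 at (0,1):
0 1 0
0 1 1
0 0 0
1 1 1

After press 4 at (2,1):
0 1 0
0 0 1
1 1 1
1 0 1

After press 5 at (1,0):
1 1 0
1 1 1
0 1 1
1 0 1

After press 6 at (3,0):
1 1 0
1 1 1
1 1 1
0 1 1

After press 7 at (3,1):
1 1 0
1 1 1
1 0 1
1 0 0

After press 8 at (1,2):
1 1 1
1 0 0
1 0 0
1 0 0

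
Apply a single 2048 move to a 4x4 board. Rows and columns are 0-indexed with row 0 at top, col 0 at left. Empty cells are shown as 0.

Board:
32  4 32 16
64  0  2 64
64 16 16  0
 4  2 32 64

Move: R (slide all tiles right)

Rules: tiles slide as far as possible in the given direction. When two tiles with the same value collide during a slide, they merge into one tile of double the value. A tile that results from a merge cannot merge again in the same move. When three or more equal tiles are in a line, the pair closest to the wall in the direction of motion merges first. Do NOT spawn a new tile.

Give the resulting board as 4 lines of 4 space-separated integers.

Slide right:
row 0: [32, 4, 32, 16] -> [32, 4, 32, 16]
row 1: [64, 0, 2, 64] -> [0, 64, 2, 64]
row 2: [64, 16, 16, 0] -> [0, 0, 64, 32]
row 3: [4, 2, 32, 64] -> [4, 2, 32, 64]

Answer: 32  4 32 16
 0 64  2 64
 0  0 64 32
 4  2 32 64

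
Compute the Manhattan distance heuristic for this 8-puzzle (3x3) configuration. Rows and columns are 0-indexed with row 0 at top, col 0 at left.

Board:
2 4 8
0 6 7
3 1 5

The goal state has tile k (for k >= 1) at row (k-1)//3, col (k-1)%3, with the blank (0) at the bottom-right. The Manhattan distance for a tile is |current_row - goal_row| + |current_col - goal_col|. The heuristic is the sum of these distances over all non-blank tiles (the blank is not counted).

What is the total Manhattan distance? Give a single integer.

Answer: 19

Derivation:
Tile 2: at (0,0), goal (0,1), distance |0-0|+|0-1| = 1
Tile 4: at (0,1), goal (1,0), distance |0-1|+|1-0| = 2
Tile 8: at (0,2), goal (2,1), distance |0-2|+|2-1| = 3
Tile 6: at (1,1), goal (1,2), distance |1-1|+|1-2| = 1
Tile 7: at (1,2), goal (2,0), distance |1-2|+|2-0| = 3
Tile 3: at (2,0), goal (0,2), distance |2-0|+|0-2| = 4
Tile 1: at (2,1), goal (0,0), distance |2-0|+|1-0| = 3
Tile 5: at (2,2), goal (1,1), distance |2-1|+|2-1| = 2
Sum: 1 + 2 + 3 + 1 + 3 + 4 + 3 + 2 = 19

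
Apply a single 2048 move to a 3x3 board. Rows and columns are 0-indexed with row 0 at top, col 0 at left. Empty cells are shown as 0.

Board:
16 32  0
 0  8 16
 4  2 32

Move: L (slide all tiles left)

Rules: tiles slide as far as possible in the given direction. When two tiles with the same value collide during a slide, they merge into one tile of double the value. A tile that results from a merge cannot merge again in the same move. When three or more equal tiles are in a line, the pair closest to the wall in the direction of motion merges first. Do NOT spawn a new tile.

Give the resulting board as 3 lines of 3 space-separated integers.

Slide left:
row 0: [16, 32, 0] -> [16, 32, 0]
row 1: [0, 8, 16] -> [8, 16, 0]
row 2: [4, 2, 32] -> [4, 2, 32]

Answer: 16 32  0
 8 16  0
 4  2 32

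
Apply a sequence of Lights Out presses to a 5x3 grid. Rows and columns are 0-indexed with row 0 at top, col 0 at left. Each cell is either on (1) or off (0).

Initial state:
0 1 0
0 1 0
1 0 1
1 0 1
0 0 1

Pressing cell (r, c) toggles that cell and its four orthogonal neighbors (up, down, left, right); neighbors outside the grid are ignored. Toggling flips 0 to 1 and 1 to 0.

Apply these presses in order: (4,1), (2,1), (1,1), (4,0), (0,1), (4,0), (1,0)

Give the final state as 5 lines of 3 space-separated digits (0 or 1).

Answer: 0 1 1
0 1 1
1 0 0
1 0 1
1 1 0

Derivation:
After press 1 at (4,1):
0 1 0
0 1 0
1 0 1
1 1 1
1 1 0

After press 2 at (2,1):
0 1 0
0 0 0
0 1 0
1 0 1
1 1 0

After press 3 at (1,1):
0 0 0
1 1 1
0 0 0
1 0 1
1 1 0

After press 4 at (4,0):
0 0 0
1 1 1
0 0 0
0 0 1
0 0 0

After press 5 at (0,1):
1 1 1
1 0 1
0 0 0
0 0 1
0 0 0

After press 6 at (4,0):
1 1 1
1 0 1
0 0 0
1 0 1
1 1 0

After press 7 at (1,0):
0 1 1
0 1 1
1 0 0
1 0 1
1 1 0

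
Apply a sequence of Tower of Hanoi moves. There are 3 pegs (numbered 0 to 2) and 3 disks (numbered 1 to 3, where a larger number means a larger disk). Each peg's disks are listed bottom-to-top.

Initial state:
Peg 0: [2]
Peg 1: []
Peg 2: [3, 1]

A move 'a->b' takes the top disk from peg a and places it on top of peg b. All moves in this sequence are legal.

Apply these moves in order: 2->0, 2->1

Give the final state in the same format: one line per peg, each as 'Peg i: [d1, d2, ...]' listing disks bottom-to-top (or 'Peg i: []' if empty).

Answer: Peg 0: [2, 1]
Peg 1: [3]
Peg 2: []

Derivation:
After move 1 (2->0):
Peg 0: [2, 1]
Peg 1: []
Peg 2: [3]

After move 2 (2->1):
Peg 0: [2, 1]
Peg 1: [3]
Peg 2: []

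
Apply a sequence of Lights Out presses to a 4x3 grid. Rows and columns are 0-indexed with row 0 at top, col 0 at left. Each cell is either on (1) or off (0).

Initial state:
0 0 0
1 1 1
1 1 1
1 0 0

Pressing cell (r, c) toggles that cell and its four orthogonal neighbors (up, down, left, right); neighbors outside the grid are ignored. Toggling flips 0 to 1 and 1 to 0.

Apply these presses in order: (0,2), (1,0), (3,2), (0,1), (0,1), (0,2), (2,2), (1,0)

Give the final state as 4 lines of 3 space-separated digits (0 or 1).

Answer: 0 0 0
1 1 0
1 0 1
1 1 0

Derivation:
After press 1 at (0,2):
0 1 1
1 1 0
1 1 1
1 0 0

After press 2 at (1,0):
1 1 1
0 0 0
0 1 1
1 0 0

After press 3 at (3,2):
1 1 1
0 0 0
0 1 0
1 1 1

After press 4 at (0,1):
0 0 0
0 1 0
0 1 0
1 1 1

After press 5 at (0,1):
1 1 1
0 0 0
0 1 0
1 1 1

After press 6 at (0,2):
1 0 0
0 0 1
0 1 0
1 1 1

After press 7 at (2,2):
1 0 0
0 0 0
0 0 1
1 1 0

After press 8 at (1,0):
0 0 0
1 1 0
1 0 1
1 1 0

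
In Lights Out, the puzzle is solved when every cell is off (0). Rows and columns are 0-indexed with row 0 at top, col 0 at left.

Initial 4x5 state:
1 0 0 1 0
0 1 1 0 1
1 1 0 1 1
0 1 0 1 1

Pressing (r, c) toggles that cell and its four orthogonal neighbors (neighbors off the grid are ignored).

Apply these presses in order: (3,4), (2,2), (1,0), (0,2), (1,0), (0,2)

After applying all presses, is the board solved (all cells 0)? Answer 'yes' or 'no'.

Answer: no

Derivation:
After press 1 at (3,4):
1 0 0 1 0
0 1 1 0 1
1 1 0 1 0
0 1 0 0 0

After press 2 at (2,2):
1 0 0 1 0
0 1 0 0 1
1 0 1 0 0
0 1 1 0 0

After press 3 at (1,0):
0 0 0 1 0
1 0 0 0 1
0 0 1 0 0
0 1 1 0 0

After press 4 at (0,2):
0 1 1 0 0
1 0 1 0 1
0 0 1 0 0
0 1 1 0 0

After press 5 at (1,0):
1 1 1 0 0
0 1 1 0 1
1 0 1 0 0
0 1 1 0 0

After press 6 at (0,2):
1 0 0 1 0
0 1 0 0 1
1 0 1 0 0
0 1 1 0 0

Lights still on: 8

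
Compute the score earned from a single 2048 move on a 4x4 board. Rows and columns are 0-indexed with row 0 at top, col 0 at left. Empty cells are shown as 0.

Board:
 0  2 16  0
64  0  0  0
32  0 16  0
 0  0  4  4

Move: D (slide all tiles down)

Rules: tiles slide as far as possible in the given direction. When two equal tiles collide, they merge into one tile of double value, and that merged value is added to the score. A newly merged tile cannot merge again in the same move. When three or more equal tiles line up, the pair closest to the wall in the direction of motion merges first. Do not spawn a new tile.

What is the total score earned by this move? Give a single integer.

Slide down:
col 0: [0, 64, 32, 0] -> [0, 0, 64, 32]  score +0 (running 0)
col 1: [2, 0, 0, 0] -> [0, 0, 0, 2]  score +0 (running 0)
col 2: [16, 0, 16, 4] -> [0, 0, 32, 4]  score +32 (running 32)
col 3: [0, 0, 0, 4] -> [0, 0, 0, 4]  score +0 (running 32)
Board after move:
 0  0  0  0
 0  0  0  0
64  0 32  0
32  2  4  4

Answer: 32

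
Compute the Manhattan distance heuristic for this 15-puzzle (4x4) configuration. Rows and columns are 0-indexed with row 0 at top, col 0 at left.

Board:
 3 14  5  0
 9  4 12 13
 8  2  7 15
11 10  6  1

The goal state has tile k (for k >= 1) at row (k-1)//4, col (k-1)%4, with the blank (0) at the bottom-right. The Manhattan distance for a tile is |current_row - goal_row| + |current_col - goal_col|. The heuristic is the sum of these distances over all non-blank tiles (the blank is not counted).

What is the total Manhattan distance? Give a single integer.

Answer: 41

Derivation:
Tile 3: (0,0)->(0,2) = 2
Tile 14: (0,1)->(3,1) = 3
Tile 5: (0,2)->(1,0) = 3
Tile 9: (1,0)->(2,0) = 1
Tile 4: (1,1)->(0,3) = 3
Tile 12: (1,2)->(2,3) = 2
Tile 13: (1,3)->(3,0) = 5
Tile 8: (2,0)->(1,3) = 4
Tile 2: (2,1)->(0,1) = 2
Tile 7: (2,2)->(1,2) = 1
Tile 15: (2,3)->(3,2) = 2
Tile 11: (3,0)->(2,2) = 3
Tile 10: (3,1)->(2,1) = 1
Tile 6: (3,2)->(1,1) = 3
Tile 1: (3,3)->(0,0) = 6
Sum: 2 + 3 + 3 + 1 + 3 + 2 + 5 + 4 + 2 + 1 + 2 + 3 + 1 + 3 + 6 = 41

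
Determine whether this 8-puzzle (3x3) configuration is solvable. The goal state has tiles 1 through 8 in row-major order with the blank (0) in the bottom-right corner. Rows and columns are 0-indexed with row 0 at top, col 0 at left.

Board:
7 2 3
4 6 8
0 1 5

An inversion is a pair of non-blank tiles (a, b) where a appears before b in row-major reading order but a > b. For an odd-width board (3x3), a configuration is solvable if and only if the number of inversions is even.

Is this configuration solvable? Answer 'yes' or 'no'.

Answer: no

Derivation:
Inversions (pairs i<j in row-major order where tile[i] > tile[j] > 0): 13
13 is odd, so the puzzle is not solvable.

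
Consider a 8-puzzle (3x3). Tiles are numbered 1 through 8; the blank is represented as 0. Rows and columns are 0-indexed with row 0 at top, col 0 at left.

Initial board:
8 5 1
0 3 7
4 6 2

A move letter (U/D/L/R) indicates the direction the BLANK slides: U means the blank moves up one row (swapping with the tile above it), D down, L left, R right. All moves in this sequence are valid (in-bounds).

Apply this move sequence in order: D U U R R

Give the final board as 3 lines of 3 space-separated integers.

After move 1 (D):
8 5 1
4 3 7
0 6 2

After move 2 (U):
8 5 1
0 3 7
4 6 2

After move 3 (U):
0 5 1
8 3 7
4 6 2

After move 4 (R):
5 0 1
8 3 7
4 6 2

After move 5 (R):
5 1 0
8 3 7
4 6 2

Answer: 5 1 0
8 3 7
4 6 2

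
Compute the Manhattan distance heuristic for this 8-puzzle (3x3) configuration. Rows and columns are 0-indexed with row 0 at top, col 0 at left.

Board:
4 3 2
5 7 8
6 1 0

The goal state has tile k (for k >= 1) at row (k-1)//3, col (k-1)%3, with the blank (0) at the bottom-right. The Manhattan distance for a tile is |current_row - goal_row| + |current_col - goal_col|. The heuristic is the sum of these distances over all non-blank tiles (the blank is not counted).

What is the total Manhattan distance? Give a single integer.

Tile 4: (0,0)->(1,0) = 1
Tile 3: (0,1)->(0,2) = 1
Tile 2: (0,2)->(0,1) = 1
Tile 5: (1,0)->(1,1) = 1
Tile 7: (1,1)->(2,0) = 2
Tile 8: (1,2)->(2,1) = 2
Tile 6: (2,0)->(1,2) = 3
Tile 1: (2,1)->(0,0) = 3
Sum: 1 + 1 + 1 + 1 + 2 + 2 + 3 + 3 = 14

Answer: 14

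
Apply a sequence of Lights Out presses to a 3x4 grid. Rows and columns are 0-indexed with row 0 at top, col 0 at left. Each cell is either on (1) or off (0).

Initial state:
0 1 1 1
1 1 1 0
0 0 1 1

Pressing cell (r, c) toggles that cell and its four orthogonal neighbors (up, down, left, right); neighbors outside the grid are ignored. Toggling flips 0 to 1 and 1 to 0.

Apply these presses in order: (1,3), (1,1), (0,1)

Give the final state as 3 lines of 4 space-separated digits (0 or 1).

Answer: 1 1 0 0
0 1 1 1
0 1 1 0

Derivation:
After press 1 at (1,3):
0 1 1 0
1 1 0 1
0 0 1 0

After press 2 at (1,1):
0 0 1 0
0 0 1 1
0 1 1 0

After press 3 at (0,1):
1 1 0 0
0 1 1 1
0 1 1 0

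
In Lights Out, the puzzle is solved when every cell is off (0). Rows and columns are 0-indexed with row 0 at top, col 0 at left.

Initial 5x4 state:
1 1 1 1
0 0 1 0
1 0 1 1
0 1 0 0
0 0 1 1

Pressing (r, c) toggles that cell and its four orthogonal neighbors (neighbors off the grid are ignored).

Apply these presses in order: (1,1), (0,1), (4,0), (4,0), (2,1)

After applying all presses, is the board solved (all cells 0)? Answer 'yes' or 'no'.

Answer: no

Derivation:
After press 1 at (1,1):
1 0 1 1
1 1 0 0
1 1 1 1
0 1 0 0
0 0 1 1

After press 2 at (0,1):
0 1 0 1
1 0 0 0
1 1 1 1
0 1 0 0
0 0 1 1

After press 3 at (4,0):
0 1 0 1
1 0 0 0
1 1 1 1
1 1 0 0
1 1 1 1

After press 4 at (4,0):
0 1 0 1
1 0 0 0
1 1 1 1
0 1 0 0
0 0 1 1

After press 5 at (2,1):
0 1 0 1
1 1 0 0
0 0 0 1
0 0 0 0
0 0 1 1

Lights still on: 7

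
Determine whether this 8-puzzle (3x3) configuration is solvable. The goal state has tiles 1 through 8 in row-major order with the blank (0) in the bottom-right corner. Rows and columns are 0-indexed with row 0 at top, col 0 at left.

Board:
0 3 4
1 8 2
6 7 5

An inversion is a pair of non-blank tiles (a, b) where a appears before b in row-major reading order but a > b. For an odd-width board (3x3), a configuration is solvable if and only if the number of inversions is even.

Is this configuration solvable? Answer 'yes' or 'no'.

Answer: yes

Derivation:
Inversions (pairs i<j in row-major order where tile[i] > tile[j] > 0): 10
10 is even, so the puzzle is solvable.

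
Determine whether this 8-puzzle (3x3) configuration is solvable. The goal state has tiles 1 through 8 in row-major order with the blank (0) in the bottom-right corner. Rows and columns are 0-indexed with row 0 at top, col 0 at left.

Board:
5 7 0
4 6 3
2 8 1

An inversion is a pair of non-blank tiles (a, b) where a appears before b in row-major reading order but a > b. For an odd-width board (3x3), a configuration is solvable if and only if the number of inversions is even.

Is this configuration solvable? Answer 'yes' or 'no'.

Answer: no

Derivation:
Inversions (pairs i<j in row-major order where tile[i] > tile[j] > 0): 19
19 is odd, so the puzzle is not solvable.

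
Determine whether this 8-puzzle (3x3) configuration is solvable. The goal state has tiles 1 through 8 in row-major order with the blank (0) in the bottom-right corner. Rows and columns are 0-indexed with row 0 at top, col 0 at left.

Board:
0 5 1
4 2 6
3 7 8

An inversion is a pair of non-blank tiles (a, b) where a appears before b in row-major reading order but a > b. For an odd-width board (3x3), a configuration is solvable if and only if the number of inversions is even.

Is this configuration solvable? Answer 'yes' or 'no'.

Answer: no

Derivation:
Inversions (pairs i<j in row-major order where tile[i] > tile[j] > 0): 7
7 is odd, so the puzzle is not solvable.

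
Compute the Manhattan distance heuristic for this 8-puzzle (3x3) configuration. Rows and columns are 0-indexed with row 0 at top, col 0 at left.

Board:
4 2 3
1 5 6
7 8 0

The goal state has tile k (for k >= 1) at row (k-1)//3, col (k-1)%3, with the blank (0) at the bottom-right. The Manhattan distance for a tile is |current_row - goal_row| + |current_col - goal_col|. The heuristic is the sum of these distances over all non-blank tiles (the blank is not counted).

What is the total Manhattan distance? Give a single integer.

Answer: 2

Derivation:
Tile 4: at (0,0), goal (1,0), distance |0-1|+|0-0| = 1
Tile 2: at (0,1), goal (0,1), distance |0-0|+|1-1| = 0
Tile 3: at (0,2), goal (0,2), distance |0-0|+|2-2| = 0
Tile 1: at (1,0), goal (0,0), distance |1-0|+|0-0| = 1
Tile 5: at (1,1), goal (1,1), distance |1-1|+|1-1| = 0
Tile 6: at (1,2), goal (1,2), distance |1-1|+|2-2| = 0
Tile 7: at (2,0), goal (2,0), distance |2-2|+|0-0| = 0
Tile 8: at (2,1), goal (2,1), distance |2-2|+|1-1| = 0
Sum: 1 + 0 + 0 + 1 + 0 + 0 + 0 + 0 = 2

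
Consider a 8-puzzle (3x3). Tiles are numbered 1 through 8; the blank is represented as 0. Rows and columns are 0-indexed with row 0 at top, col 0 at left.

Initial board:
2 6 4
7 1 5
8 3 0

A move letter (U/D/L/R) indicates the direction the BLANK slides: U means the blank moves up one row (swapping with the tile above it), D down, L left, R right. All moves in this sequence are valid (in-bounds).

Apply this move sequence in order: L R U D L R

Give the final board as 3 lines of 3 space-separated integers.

After move 1 (L):
2 6 4
7 1 5
8 0 3

After move 2 (R):
2 6 4
7 1 5
8 3 0

After move 3 (U):
2 6 4
7 1 0
8 3 5

After move 4 (D):
2 6 4
7 1 5
8 3 0

After move 5 (L):
2 6 4
7 1 5
8 0 3

After move 6 (R):
2 6 4
7 1 5
8 3 0

Answer: 2 6 4
7 1 5
8 3 0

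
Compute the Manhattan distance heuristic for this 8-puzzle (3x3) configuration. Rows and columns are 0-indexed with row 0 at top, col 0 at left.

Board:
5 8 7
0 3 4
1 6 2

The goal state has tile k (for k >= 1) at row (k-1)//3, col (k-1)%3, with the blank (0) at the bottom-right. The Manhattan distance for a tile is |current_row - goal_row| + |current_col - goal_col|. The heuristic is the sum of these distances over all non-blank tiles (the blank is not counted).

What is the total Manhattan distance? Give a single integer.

Tile 5: (0,0)->(1,1) = 2
Tile 8: (0,1)->(2,1) = 2
Tile 7: (0,2)->(2,0) = 4
Tile 3: (1,1)->(0,2) = 2
Tile 4: (1,2)->(1,0) = 2
Tile 1: (2,0)->(0,0) = 2
Tile 6: (2,1)->(1,2) = 2
Tile 2: (2,2)->(0,1) = 3
Sum: 2 + 2 + 4 + 2 + 2 + 2 + 2 + 3 = 19

Answer: 19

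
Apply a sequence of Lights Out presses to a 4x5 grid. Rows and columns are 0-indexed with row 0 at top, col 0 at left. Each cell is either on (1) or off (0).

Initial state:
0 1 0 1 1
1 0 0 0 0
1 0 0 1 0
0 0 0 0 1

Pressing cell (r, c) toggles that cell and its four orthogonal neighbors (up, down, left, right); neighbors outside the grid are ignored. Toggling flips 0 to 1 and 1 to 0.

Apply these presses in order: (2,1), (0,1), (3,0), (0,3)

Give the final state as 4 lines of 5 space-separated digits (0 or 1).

After press 1 at (2,1):
0 1 0 1 1
1 1 0 0 0
0 1 1 1 0
0 1 0 0 1

After press 2 at (0,1):
1 0 1 1 1
1 0 0 0 0
0 1 1 1 0
0 1 0 0 1

After press 3 at (3,0):
1 0 1 1 1
1 0 0 0 0
1 1 1 1 0
1 0 0 0 1

After press 4 at (0,3):
1 0 0 0 0
1 0 0 1 0
1 1 1 1 0
1 0 0 0 1

Answer: 1 0 0 0 0
1 0 0 1 0
1 1 1 1 0
1 0 0 0 1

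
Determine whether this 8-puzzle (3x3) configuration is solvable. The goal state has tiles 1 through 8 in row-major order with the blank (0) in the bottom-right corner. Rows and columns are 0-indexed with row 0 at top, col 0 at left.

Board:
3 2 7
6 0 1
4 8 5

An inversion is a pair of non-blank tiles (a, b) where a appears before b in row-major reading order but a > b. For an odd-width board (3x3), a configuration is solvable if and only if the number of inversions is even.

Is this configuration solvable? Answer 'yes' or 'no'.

Answer: no

Derivation:
Inversions (pairs i<j in row-major order where tile[i] > tile[j] > 0): 11
11 is odd, so the puzzle is not solvable.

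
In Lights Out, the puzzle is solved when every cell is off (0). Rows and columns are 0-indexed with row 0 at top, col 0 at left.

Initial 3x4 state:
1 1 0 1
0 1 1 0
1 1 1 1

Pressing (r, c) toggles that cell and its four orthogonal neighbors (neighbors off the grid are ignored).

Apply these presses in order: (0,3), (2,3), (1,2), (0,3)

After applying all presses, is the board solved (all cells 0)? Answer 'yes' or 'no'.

Answer: no

Derivation:
After press 1 at (0,3):
1 1 1 0
0 1 1 1
1 1 1 1

After press 2 at (2,3):
1 1 1 0
0 1 1 0
1 1 0 0

After press 3 at (1,2):
1 1 0 0
0 0 0 1
1 1 1 0

After press 4 at (0,3):
1 1 1 1
0 0 0 0
1 1 1 0

Lights still on: 7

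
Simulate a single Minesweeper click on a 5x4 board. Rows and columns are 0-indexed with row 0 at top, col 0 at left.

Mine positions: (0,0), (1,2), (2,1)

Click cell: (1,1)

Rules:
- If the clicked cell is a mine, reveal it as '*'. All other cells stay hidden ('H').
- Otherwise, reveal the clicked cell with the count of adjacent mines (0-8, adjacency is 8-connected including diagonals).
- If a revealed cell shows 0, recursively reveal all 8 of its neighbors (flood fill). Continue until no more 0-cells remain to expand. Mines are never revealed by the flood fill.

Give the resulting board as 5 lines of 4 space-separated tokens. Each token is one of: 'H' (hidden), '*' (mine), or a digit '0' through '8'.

H H H H
H 3 H H
H H H H
H H H H
H H H H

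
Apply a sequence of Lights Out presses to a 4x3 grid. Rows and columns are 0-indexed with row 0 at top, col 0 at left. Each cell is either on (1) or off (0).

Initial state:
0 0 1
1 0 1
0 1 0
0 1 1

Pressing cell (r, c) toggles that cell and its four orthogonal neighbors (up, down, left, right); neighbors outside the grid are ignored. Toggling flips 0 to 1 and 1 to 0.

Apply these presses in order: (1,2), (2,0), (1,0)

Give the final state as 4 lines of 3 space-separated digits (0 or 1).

Answer: 1 0 0
1 0 0
0 0 1
1 1 1

Derivation:
After press 1 at (1,2):
0 0 0
1 1 0
0 1 1
0 1 1

After press 2 at (2,0):
0 0 0
0 1 0
1 0 1
1 1 1

After press 3 at (1,0):
1 0 0
1 0 0
0 0 1
1 1 1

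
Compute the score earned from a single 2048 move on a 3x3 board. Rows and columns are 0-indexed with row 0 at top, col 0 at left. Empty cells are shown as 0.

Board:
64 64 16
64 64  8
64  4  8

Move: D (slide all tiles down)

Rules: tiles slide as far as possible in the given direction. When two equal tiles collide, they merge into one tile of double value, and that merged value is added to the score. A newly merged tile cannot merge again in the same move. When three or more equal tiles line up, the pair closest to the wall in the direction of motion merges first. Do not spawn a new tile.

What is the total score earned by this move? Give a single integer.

Answer: 272

Derivation:
Slide down:
col 0: [64, 64, 64] -> [0, 64, 128]  score +128 (running 128)
col 1: [64, 64, 4] -> [0, 128, 4]  score +128 (running 256)
col 2: [16, 8, 8] -> [0, 16, 16]  score +16 (running 272)
Board after move:
  0   0   0
 64 128  16
128   4  16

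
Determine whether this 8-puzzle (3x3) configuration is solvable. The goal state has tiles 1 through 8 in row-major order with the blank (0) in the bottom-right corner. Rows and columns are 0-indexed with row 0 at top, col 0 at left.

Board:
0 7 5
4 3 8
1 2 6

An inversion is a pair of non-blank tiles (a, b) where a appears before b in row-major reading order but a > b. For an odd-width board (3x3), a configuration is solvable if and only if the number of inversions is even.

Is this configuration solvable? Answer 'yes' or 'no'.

Answer: yes

Derivation:
Inversions (pairs i<j in row-major order where tile[i] > tile[j] > 0): 18
18 is even, so the puzzle is solvable.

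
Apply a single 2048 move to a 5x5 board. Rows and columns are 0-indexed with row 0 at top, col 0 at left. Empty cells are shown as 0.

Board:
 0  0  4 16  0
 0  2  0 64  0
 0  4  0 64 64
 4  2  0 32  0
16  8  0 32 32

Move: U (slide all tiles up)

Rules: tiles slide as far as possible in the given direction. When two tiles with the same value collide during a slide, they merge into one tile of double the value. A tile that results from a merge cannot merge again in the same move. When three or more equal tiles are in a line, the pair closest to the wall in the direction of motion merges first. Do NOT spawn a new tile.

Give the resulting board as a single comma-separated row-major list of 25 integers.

Answer: 4, 2, 4, 16, 64, 16, 4, 0, 128, 32, 0, 2, 0, 64, 0, 0, 8, 0, 0, 0, 0, 0, 0, 0, 0

Derivation:
Slide up:
col 0: [0, 0, 0, 4, 16] -> [4, 16, 0, 0, 0]
col 1: [0, 2, 4, 2, 8] -> [2, 4, 2, 8, 0]
col 2: [4, 0, 0, 0, 0] -> [4, 0, 0, 0, 0]
col 3: [16, 64, 64, 32, 32] -> [16, 128, 64, 0, 0]
col 4: [0, 0, 64, 0, 32] -> [64, 32, 0, 0, 0]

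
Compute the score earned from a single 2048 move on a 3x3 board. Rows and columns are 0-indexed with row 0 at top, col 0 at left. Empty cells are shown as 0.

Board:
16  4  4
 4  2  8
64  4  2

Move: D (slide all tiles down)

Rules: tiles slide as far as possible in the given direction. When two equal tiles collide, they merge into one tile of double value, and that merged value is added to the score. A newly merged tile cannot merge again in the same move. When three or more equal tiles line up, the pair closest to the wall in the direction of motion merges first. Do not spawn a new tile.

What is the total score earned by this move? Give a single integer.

Answer: 0

Derivation:
Slide down:
col 0: [16, 4, 64] -> [16, 4, 64]  score +0 (running 0)
col 1: [4, 2, 4] -> [4, 2, 4]  score +0 (running 0)
col 2: [4, 8, 2] -> [4, 8, 2]  score +0 (running 0)
Board after move:
16  4  4
 4  2  8
64  4  2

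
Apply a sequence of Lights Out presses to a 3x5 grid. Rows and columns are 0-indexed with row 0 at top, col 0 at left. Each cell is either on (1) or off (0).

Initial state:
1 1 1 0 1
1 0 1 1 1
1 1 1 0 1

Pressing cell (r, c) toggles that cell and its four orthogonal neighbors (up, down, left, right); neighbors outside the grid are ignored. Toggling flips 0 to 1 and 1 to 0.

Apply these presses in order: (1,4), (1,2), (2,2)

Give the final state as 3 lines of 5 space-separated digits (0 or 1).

Answer: 1 1 0 0 0
1 1 1 1 0
1 0 1 1 0

Derivation:
After press 1 at (1,4):
1 1 1 0 0
1 0 1 0 0
1 1 1 0 0

After press 2 at (1,2):
1 1 0 0 0
1 1 0 1 0
1 1 0 0 0

After press 3 at (2,2):
1 1 0 0 0
1 1 1 1 0
1 0 1 1 0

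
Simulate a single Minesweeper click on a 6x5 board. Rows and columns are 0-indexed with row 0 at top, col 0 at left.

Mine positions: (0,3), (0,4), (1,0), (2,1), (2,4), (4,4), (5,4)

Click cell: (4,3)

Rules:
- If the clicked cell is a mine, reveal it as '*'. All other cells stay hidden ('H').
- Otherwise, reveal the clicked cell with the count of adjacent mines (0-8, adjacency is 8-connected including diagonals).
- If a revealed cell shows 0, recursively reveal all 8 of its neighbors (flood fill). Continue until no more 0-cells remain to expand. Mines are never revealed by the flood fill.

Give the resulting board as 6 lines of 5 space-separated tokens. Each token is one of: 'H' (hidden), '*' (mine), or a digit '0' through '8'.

H H H H H
H H H H H
H H H H H
H H H H H
H H H 2 H
H H H H H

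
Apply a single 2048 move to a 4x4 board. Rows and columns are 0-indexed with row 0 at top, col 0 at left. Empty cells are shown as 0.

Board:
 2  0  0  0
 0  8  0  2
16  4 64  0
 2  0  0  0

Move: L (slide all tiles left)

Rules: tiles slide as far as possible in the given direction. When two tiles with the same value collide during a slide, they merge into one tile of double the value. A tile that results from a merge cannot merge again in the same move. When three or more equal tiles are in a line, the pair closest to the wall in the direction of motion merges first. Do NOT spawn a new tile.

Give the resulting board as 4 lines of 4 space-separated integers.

Slide left:
row 0: [2, 0, 0, 0] -> [2, 0, 0, 0]
row 1: [0, 8, 0, 2] -> [8, 2, 0, 0]
row 2: [16, 4, 64, 0] -> [16, 4, 64, 0]
row 3: [2, 0, 0, 0] -> [2, 0, 0, 0]

Answer:  2  0  0  0
 8  2  0  0
16  4 64  0
 2  0  0  0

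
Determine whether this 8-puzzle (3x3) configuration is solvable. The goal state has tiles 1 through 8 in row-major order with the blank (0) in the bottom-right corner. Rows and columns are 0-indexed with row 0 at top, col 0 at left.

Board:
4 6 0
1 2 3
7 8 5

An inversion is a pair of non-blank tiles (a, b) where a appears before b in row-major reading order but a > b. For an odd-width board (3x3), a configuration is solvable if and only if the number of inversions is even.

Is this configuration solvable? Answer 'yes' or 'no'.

Inversions (pairs i<j in row-major order where tile[i] > tile[j] > 0): 9
9 is odd, so the puzzle is not solvable.

Answer: no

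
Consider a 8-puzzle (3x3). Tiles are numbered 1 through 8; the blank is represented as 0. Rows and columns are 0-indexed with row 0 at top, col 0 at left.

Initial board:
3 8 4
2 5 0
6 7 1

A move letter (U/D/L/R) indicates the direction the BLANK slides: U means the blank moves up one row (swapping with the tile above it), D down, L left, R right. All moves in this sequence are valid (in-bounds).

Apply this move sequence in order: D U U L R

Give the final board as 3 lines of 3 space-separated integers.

Answer: 3 8 0
2 5 4
6 7 1

Derivation:
After move 1 (D):
3 8 4
2 5 1
6 7 0

After move 2 (U):
3 8 4
2 5 0
6 7 1

After move 3 (U):
3 8 0
2 5 4
6 7 1

After move 4 (L):
3 0 8
2 5 4
6 7 1

After move 5 (R):
3 8 0
2 5 4
6 7 1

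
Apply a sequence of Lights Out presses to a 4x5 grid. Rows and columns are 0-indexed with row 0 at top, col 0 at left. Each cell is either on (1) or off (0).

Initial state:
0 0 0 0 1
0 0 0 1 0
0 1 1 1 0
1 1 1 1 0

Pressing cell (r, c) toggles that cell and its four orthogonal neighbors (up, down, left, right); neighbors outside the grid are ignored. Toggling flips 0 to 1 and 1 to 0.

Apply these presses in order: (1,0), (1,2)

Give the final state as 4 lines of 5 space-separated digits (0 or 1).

After press 1 at (1,0):
1 0 0 0 1
1 1 0 1 0
1 1 1 1 0
1 1 1 1 0

After press 2 at (1,2):
1 0 1 0 1
1 0 1 0 0
1 1 0 1 0
1 1 1 1 0

Answer: 1 0 1 0 1
1 0 1 0 0
1 1 0 1 0
1 1 1 1 0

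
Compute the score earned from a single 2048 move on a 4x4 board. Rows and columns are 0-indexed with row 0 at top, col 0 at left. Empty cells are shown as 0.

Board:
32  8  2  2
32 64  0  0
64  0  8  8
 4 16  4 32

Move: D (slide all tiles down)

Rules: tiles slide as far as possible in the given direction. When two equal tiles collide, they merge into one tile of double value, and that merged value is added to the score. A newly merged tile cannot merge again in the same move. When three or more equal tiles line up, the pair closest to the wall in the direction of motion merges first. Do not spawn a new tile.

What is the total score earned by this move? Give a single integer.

Slide down:
col 0: [32, 32, 64, 4] -> [0, 64, 64, 4]  score +64 (running 64)
col 1: [8, 64, 0, 16] -> [0, 8, 64, 16]  score +0 (running 64)
col 2: [2, 0, 8, 4] -> [0, 2, 8, 4]  score +0 (running 64)
col 3: [2, 0, 8, 32] -> [0, 2, 8, 32]  score +0 (running 64)
Board after move:
 0  0  0  0
64  8  2  2
64 64  8  8
 4 16  4 32

Answer: 64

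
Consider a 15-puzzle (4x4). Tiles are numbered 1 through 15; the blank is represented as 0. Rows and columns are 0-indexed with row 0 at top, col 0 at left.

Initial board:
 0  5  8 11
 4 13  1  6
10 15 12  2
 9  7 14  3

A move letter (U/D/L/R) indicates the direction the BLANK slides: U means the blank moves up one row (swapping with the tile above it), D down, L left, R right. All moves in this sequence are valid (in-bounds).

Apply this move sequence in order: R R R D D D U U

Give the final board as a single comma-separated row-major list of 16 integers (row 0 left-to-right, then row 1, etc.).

Answer: 5, 8, 11, 6, 4, 13, 1, 0, 10, 15, 12, 2, 9, 7, 14, 3

Derivation:
After move 1 (R):
 5  0  8 11
 4 13  1  6
10 15 12  2
 9  7 14  3

After move 2 (R):
 5  8  0 11
 4 13  1  6
10 15 12  2
 9  7 14  3

After move 3 (R):
 5  8 11  0
 4 13  1  6
10 15 12  2
 9  7 14  3

After move 4 (D):
 5  8 11  6
 4 13  1  0
10 15 12  2
 9  7 14  3

After move 5 (D):
 5  8 11  6
 4 13  1  2
10 15 12  0
 9  7 14  3

After move 6 (D):
 5  8 11  6
 4 13  1  2
10 15 12  3
 9  7 14  0

After move 7 (U):
 5  8 11  6
 4 13  1  2
10 15 12  0
 9  7 14  3

After move 8 (U):
 5  8 11  6
 4 13  1  0
10 15 12  2
 9  7 14  3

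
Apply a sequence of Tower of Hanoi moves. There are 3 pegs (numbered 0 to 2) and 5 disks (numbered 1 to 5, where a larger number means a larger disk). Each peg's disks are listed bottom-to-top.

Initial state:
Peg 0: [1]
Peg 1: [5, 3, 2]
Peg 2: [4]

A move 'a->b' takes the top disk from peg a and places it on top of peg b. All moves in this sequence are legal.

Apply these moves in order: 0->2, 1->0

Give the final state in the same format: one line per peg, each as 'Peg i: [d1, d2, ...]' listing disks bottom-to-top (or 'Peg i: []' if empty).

Answer: Peg 0: [2]
Peg 1: [5, 3]
Peg 2: [4, 1]

Derivation:
After move 1 (0->2):
Peg 0: []
Peg 1: [5, 3, 2]
Peg 2: [4, 1]

After move 2 (1->0):
Peg 0: [2]
Peg 1: [5, 3]
Peg 2: [4, 1]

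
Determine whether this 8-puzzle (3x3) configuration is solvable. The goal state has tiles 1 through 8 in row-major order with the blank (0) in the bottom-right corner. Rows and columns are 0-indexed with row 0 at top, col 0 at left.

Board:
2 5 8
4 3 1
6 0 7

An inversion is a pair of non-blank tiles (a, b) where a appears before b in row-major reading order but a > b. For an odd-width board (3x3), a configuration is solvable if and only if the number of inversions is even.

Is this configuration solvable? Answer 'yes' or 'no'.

Answer: yes

Derivation:
Inversions (pairs i<j in row-major order where tile[i] > tile[j] > 0): 12
12 is even, so the puzzle is solvable.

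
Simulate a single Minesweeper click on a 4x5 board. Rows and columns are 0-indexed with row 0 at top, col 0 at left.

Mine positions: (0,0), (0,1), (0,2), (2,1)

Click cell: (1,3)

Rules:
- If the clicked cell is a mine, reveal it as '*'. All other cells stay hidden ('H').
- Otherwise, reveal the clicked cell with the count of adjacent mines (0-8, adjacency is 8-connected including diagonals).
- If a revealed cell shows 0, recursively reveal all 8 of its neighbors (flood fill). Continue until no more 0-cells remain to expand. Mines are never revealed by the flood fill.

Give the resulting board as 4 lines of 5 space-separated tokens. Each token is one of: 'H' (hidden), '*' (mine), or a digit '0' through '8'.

H H H H H
H H H 1 H
H H H H H
H H H H H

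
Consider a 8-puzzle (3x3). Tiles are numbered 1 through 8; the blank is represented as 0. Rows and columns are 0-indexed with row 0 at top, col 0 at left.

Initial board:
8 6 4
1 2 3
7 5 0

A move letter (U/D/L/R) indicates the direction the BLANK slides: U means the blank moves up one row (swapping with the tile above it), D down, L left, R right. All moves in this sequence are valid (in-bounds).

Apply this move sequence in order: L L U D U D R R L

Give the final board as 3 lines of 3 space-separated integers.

After move 1 (L):
8 6 4
1 2 3
7 0 5

After move 2 (L):
8 6 4
1 2 3
0 7 5

After move 3 (U):
8 6 4
0 2 3
1 7 5

After move 4 (D):
8 6 4
1 2 3
0 7 5

After move 5 (U):
8 6 4
0 2 3
1 7 5

After move 6 (D):
8 6 4
1 2 3
0 7 5

After move 7 (R):
8 6 4
1 2 3
7 0 5

After move 8 (R):
8 6 4
1 2 3
7 5 0

After move 9 (L):
8 6 4
1 2 3
7 0 5

Answer: 8 6 4
1 2 3
7 0 5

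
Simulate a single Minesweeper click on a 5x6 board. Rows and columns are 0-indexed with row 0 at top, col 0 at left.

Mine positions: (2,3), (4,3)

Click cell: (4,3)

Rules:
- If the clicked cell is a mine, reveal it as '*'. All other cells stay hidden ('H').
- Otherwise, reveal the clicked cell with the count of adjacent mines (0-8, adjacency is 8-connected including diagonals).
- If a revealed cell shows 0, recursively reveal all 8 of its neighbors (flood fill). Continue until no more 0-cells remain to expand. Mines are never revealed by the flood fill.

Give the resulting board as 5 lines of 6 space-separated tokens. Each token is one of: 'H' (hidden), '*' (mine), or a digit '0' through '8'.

H H H H H H
H H H H H H
H H H H H H
H H H H H H
H H H * H H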